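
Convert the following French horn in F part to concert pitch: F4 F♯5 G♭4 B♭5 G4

The French horn in F sounds a perfect fifth below written, so transpose each written note down a perfect fifth.
F4 → Bb3
F#5 → B4
Gb4 → Cb4
Bb5 → Eb5
G4 → C4

Bb3 B4 Cb4 Eb5 C4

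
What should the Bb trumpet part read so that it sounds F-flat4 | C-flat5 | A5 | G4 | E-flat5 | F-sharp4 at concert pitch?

Gb4 Db5 B5 A4 F5 G#4

The Bb trumpet sounds a major second below written, so the written part must be a major second above concert — transpose each note up.
Fb4 → Gb4
Cb5 → Db5
A5 → B5
G4 → A4
Eb5 → F5
F#4 → G#4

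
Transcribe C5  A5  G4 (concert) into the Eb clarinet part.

Written C4 sounds as Eb4 on the Eb clarinet, so concert pitches are written a minor third down.
C5 gives A4
A5 gives F#5
G4 gives E4

A4 F#5 E4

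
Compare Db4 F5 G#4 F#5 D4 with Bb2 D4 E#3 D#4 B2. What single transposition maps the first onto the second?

down a minor tenth

From Db4 to Bb2 is 10 letter names — a tenth of some quality.
Bb2 to Db4 is 15 semitones, which makes it a minor tenth; the second version is lower, so the direction is down.
Checking another pair — D4 → B2 — gives the same interval.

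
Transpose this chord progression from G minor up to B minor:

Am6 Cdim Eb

G minor up to B minor is a major third; each chord root moves by that interval while the quality stays the same.
Am6: root A up a major third → C#, giving C#m6.
Cdim: root C up a major third → E, giving Edim.
Eb: root Eb up a major third → G, giving G.

C#m6 Edim G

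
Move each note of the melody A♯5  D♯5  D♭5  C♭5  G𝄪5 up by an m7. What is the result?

A#5 → G#6
D#5 → C#6
Db5 → Cb6
Cb5 → Bbb5
G##5 → F##6

G#6 C#6 Cb6 Bbb5 F##6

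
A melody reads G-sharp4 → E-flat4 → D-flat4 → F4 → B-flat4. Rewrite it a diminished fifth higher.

G#4 to D5
Eb4 to Bbb4
Db4 to Abb4
F4 to Cb5
Bb4 to Fb5

D5 Bbb4 Abb4 Cb5 Fb5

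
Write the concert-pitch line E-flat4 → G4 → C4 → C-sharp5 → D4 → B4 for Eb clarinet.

C4 E4 A3 A#4 B3 G#4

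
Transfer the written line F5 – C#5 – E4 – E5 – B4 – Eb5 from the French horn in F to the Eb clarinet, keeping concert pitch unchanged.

G4 D#4 F#3 F#4 C#4 F4

First find concert pitch: the French horn in F sounds a perfect fifth below written, so F5 C#5 E4 E5 B4 Eb5 sounds Bb4 F#4 A3 A4 E4 Ab4.
Then write for Eb clarinet: it sounds a minor third above written, so the part must be a minor third below concert.
Bb4 → G4
F#4 → D#4
A3 → F#3
A4 → F#4
E4 → C#4
Ab4 → F4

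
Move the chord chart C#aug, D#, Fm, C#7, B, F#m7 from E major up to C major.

Aaug B Dbm A7 G Dm7

E major up to C major is a minor sixth; each chord root moves by that interval while the quality stays the same.
C#aug: root C# up a minor sixth → A, giving Aaug.
D#: root D# up a minor sixth → B, giving B.
Fm: root F up a minor sixth → Db, giving Dbm.
C#7: root C# up a minor sixth → A, giving A7.
B: root B up a minor sixth → G, giving G.
F#m7: root F# up a minor sixth → D, giving Dm7.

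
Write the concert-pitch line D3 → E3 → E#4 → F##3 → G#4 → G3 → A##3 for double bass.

Written C4 sounds as C3 on the double bass, so concert pitches are written a perfect octave up.
D3 becomes D4
E3 becomes E4
E#4 becomes E#5
F##3 becomes F##4
G#4 becomes G#5
G3 becomes G4
A##3 becomes A##4

D4 E4 E#5 F##4 G#5 G4 A##4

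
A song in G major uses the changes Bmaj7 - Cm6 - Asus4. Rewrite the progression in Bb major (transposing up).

G major up to Bb major is a minor third; each chord root moves by that interval while the quality stays the same.
Bmaj7: root B up a minor third → D, giving Dmaj7.
Cm6: root C up a minor third → Eb, giving Ebm6.
Asus4: root A up a minor third → C, giving Csus4.

Dmaj7 Ebm6 Csus4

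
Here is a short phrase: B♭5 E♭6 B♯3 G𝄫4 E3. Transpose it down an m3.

G5 C6 G##3 Ebb4 C#3

A minor third down from Bb5 gives G5.
Eb6: a third down reaches C, and 3 semitones makes it C6.
B#3: a third down reaches G, and 3 semitones makes it G##3.
Gbb4: a third down reaches E, and 3 semitones makes it Ebb4.
E3 down a minor third is C#3.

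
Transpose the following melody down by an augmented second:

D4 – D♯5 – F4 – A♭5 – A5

Cb4 C5 Ebb4 Gbb5 Gb5

D4: a second down reaches C, and 3 semitones makes it Cb4.
D#5: a second down reaches C, and 3 semitones makes it C5.
F4 down an augmented second is Ebb4.
An augmented second down from Ab5 gives Gbb5.
An augmented second down from A5 gives Gb5.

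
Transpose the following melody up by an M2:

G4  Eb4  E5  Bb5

A4 F4 F#5 C6

A major second up from G4 gives A4.
Eb4 up a major second is F4.
E5: a second up reaches F, and 2 semitones makes it F#5.
Bb5: a second up reaches C, and 2 semitones makes it C6.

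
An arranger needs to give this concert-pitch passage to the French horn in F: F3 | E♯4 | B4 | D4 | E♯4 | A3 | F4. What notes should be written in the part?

C4 B#4 F#5 A4 B#4 E4 C5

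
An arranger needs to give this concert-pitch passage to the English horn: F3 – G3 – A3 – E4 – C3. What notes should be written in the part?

C4 D4 E4 B4 G3

Written C4 sounds as F3 on the English horn, so concert pitches are written a perfect fifth up.
F3 → C4
G3 → D4
A3 → E4
E4 → B4
C3 → G3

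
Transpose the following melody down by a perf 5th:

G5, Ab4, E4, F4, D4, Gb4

C5 Db4 A3 Bb3 G3 Cb4

G5 gives C5
Ab4 gives Db4
E4 gives A3
F4 gives Bb3
D4 gives G3
Gb4 gives Cb4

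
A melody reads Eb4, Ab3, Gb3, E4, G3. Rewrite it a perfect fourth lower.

Bb3 Eb3 Db3 B3 D3

Eb4 becomes Bb3
Ab3 becomes Eb3
Gb3 becomes Db3
E4 becomes B3
G3 becomes D3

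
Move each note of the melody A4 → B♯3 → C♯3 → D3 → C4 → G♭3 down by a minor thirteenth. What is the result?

A4 down a minor thirteenth is C#3.
B#3 down a minor thirteenth is D##2.
A minor thirteenth down from C#3 gives E#1.
D3 down a minor thirteenth is F#1.
C4: a thirteenth down reaches E, and 20 semitones makes it E2.
A minor thirteenth down from Gb3 gives Bb1.

C#3 D##2 E#1 F#1 E2 Bb1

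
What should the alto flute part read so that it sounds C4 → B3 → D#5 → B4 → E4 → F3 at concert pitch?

F4 E4 G#5 E5 A4 Bb3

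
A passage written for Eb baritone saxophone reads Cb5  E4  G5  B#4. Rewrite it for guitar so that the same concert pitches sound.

First find concert pitch: the Eb baritone saxophone sounds a major thirteenth below written, so Cb5 E4 G5 B#4 sounds Ebb3 G2 Bb3 D#3.
Then write for guitar: it sounds a perfect octave below written, so the part must be a perfect octave above concert.
Ebb3 → Ebb4
G2 → G3
Bb3 → Bb4
D#3 → D#4

Ebb4 G3 Bb4 D#4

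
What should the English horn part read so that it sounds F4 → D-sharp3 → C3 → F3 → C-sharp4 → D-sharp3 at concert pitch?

C5 A#3 G3 C4 G#4 A#3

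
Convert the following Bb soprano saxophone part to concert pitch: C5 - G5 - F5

Bb4 F5 Eb5

Written C4 on the Bb soprano saxophone sounds as Bb3, a major second lower; apply that shift to every note.
C5 → Bb4
G5 → F5
F5 → Eb5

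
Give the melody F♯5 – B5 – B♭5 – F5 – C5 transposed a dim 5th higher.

C6 F6 Fb6 Cb6 Gb5

F#5: a fifth up reaches C, and 6 semitones makes it C6.
B5 up a diminished fifth is F6.
Bb5: a fifth up reaches F, and 6 semitones makes it Fb6.
A diminished fifth up from F5 gives Cb6.
C5 up a diminished fifth is Gb5.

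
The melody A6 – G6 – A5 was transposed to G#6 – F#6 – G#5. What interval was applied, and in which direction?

From A6 to G#6 is 2 letter names — a second of some quality.
G#6 to A6 is 1 semitone, which makes it a minor second; the second version is lower, so the direction is down.
Checking another pair — A5 → G#5 — gives the same interval.

down a minor second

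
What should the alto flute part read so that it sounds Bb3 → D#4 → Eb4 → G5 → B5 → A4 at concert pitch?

Eb4 G#4 Ab4 C6 E6 D5

The alto flute sounds a perfect fourth below written, so the written part must be a perfect fourth above concert — transpose each note up.
Bb3 to Eb4
D#4 to G#4
Eb4 to Ab4
G5 to C6
B5 to E6
A4 to D5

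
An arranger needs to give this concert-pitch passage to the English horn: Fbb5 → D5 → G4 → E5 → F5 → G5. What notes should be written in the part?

Cbb6 A5 D5 B5 C6 D6

Written C4 sounds as F3 on the English horn, so concert pitches are written a perfect fifth up.
Fbb5 becomes Cbb6
D5 becomes A5
G4 becomes D5
E5 becomes B5
F5 becomes C6
G5 becomes D6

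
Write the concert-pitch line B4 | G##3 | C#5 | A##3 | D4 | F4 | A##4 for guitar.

B5 G##4 C#6 A##4 D5 F5 A##5

The guitar sounds a perfect octave below written, so the written part must be a perfect octave above concert — transpose each note up.
B4 -> B5
G##3 -> G##4
C#5 -> C#6
A##3 -> A##4
D4 -> D5
F4 -> F5
A##4 -> A##5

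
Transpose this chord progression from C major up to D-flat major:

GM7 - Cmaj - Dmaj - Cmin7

C major up to D-flat major is a minor second; each chord root moves by that interval while the quality stays the same.
GM7: root G up a minor second → Ab, giving AbM7.
Cmaj: root C up a minor second → Db, giving Dbmaj.
Dmaj: root D up a minor second → Eb, giving Ebmaj.
Cmin7: root C up a minor second → Db, giving Dbmin7.

AbM7 Dbmaj Ebmaj Dbmin7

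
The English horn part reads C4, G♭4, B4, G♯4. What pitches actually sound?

F3 Cb4 E4 C#4

The English horn sounds a perfect fifth below written, so transpose each written note down a perfect fifth.
C4 gives F3
Gb4 gives Cb4
B4 gives E4
G#4 gives C#4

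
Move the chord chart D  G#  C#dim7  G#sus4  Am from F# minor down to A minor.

F B Edim7 Bsus4 Cm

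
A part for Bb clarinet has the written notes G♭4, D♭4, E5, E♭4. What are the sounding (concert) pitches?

Fb4 Cb4 D5 Db4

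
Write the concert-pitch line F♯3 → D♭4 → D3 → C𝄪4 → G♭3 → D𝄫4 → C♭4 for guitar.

The guitar sounds a perfect octave below written, so the written part must be a perfect octave above concert — transpose each note up.
F#3 gives F#4
Db4 gives Db5
D3 gives D4
C##4 gives C##5
Gb3 gives Gb4
Dbb4 gives Dbb5
Cb4 gives Cb5

F#4 Db5 D4 C##5 Gb4 Dbb5 Cb5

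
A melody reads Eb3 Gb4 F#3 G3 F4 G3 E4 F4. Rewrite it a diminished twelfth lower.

Eb3 → A1
Gb4 → C3
F#3 → B#1
G3 → C#2
F4 → B2
G3 → C#2
E4 → A#2
F4 → B2

A1 C3 B#1 C#2 B2 C#2 A#2 B2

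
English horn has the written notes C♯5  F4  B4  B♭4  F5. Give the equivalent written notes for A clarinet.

A4 Db4 G4 Gb4 Db5

First find concert pitch: the English horn sounds a perfect fifth below written, so C♯5 F4 B4 B♭4 F5 sounds F#4 Bb3 E4 Eb4 Bb4.
Then write for A clarinet: it sounds a minor third below written, so the part must be a minor third above concert.
F#4 → A4
Bb3 → Db4
E4 → G4
Eb4 → Gb4
Bb4 → Db5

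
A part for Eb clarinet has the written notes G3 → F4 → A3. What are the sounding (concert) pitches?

Bb3 Ab4 C4

Written C4 on the Eb clarinet sounds as Eb4, a minor third higher; apply that shift to every note.
G3 becomes Bb3
F4 becomes Ab4
A3 becomes C4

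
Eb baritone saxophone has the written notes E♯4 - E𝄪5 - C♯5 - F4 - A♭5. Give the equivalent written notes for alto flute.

C#3 C##4 A3 Db3 Fb4

First find concert pitch: the Eb baritone saxophone sounds a major thirteenth below written, so E♯4 E𝄪5 C♯5 F4 A♭5 sounds G#2 G##3 E3 Ab2 Cb4.
Then write for alto flute: it sounds a perfect fourth below written, so the part must be a perfect fourth above concert.
G#2 → C#3
G##3 → C##4
E3 → A3
Ab2 → Db3
Cb4 → Fb4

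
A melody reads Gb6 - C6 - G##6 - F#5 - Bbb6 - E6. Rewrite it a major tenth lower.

Gb6: a tenth down reaches E, and 16 semitones makes it Ebb5.
A major tenth down from C6 gives Ab4.
A major tenth down from G##6 gives E#5.
F#5: a tenth down reaches D, and 16 semitones makes it D4.
A major tenth down from Bbb6 gives Gbb5.
E6: a tenth down reaches C, and 16 semitones makes it C5.

Ebb5 Ab4 E#5 D4 Gbb5 C5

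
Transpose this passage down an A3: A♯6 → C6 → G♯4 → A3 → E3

F6 Abb5 Eb4 Fb3 Cb3

A#6 gives F6
C6 gives Abb5
G#4 gives Eb4
A3 gives Fb3
E3 gives Cb3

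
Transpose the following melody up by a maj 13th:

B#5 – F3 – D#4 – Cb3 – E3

G##7 D5 B#5 Ab4 C#5

A major thirteenth up from B#5 gives G##7.
F3 up a major thirteenth is D5.
A major thirteenth up from D#4 gives B#5.
Cb3: a thirteenth up reaches A, and 21 semitones makes it Ab4.
E3: a thirteenth up reaches C, and 21 semitones makes it C#5.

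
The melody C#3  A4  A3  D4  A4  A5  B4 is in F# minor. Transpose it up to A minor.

From F# up to A is a minor third; apply that to each pitch.
C#3 -> E3
A4 -> C5
A3 -> C4
D4 -> F4
A4 -> C5
A5 -> C6
B4 -> D5

E3 C5 C4 F4 C5 C6 D5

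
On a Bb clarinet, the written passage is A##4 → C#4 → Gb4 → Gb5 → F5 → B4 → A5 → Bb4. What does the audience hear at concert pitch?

G##4 B3 Fb4 Fb5 Eb5 A4 G5 Ab4

Written C4 on the Bb clarinet sounds as Bb3, a major second lower; apply that shift to every note.
A##4 gives G##4
C#4 gives B3
Gb4 gives Fb4
Gb5 gives Fb5
F5 gives Eb5
B4 gives A4
A5 gives G5
Bb4 gives Ab4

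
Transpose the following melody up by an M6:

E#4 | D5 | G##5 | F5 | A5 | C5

A major sixth up from E#4 gives C##5.
D5: a sixth up reaches B, and 9 semitones makes it B5.
G##5 up a major sixth is E##6.
F5 up a major sixth is D6.
A major sixth up from A5 gives F#6.
C5: a sixth up reaches A, and 9 semitones makes it A5.

C##5 B5 E##6 D6 F#6 A5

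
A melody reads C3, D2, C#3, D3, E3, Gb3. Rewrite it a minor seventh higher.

Bb3 C3 B3 C4 D4 Fb4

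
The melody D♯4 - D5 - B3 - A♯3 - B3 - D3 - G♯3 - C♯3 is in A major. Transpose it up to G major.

A major to G major up is a minor seventh, so every note moves up by that interval.
D#4 to C#5
D5 to C6
B3 to A4
A#3 to G#4
B3 to A4
D3 to C4
G#3 to F#4
C#3 to B3

C#5 C6 A4 G#4 A4 C4 F#4 B3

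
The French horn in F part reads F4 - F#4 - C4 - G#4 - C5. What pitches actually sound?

Bb3 B3 F3 C#4 F4

The French horn in F sounds a perfect fifth below written, so transpose each written note down a perfect fifth.
F4 to Bb3
F#4 to B3
C4 to F3
G#4 to C#4
C5 to F4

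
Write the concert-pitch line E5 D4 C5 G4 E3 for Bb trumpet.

F#5 E4 D5 A4 F#3

Written C4 sounds as Bb3 on the Bb trumpet, so concert pitches are written a major second up.
E5 gives F#5
D4 gives E4
C5 gives D5
G4 gives A4
E3 gives F#3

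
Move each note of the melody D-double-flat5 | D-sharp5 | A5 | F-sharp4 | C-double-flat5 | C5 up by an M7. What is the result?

Dbb5 to Cb6
D#5 to C##6
A5 to G#6
F#4 to E#5
Cbb5 to Bbb5
C5 to B5

Cb6 C##6 G#6 E#5 Bbb5 B5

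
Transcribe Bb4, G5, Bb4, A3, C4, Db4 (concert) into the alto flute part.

Eb5 C6 Eb5 D4 F4 Gb4

Written C4 sounds as G3 on the alto flute, so concert pitches are written a perfect fourth up.
Bb4 becomes Eb5
G5 becomes C6
Bb4 becomes Eb5
A3 becomes D4
C4 becomes F4
Db4 becomes Gb4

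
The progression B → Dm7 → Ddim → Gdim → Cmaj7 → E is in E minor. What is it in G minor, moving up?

D Fm7 Fdim Bbdim Ebmaj7 G

E minor up to G minor is a minor third; each chord root moves by that interval while the quality stays the same.
B: root B up a minor third → D, giving D.
Dm7: root D up a minor third → F, giving Fm7.
Ddim: root D up a minor third → F, giving Fdim.
Gdim: root G up a minor third → Bb, giving Bbdim.
Cmaj7: root C up a minor third → Eb, giving Ebmaj7.
E: root E up a minor third → G, giving G.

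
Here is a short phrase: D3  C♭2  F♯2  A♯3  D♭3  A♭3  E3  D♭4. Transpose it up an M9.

E4 Db3 G#3 B#4 Eb4 Bb4 F#4 Eb5

D3 -> E4
Cb2 -> Db3
F#2 -> G#3
A#3 -> B#4
Db3 -> Eb4
Ab3 -> Bb4
E3 -> F#4
Db4 -> Eb5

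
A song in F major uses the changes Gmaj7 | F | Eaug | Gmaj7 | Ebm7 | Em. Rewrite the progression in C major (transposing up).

Dmaj7 C Baug Dmaj7 Bbm7 Bm

F major up to C major is a perfect fifth; each chord root moves by that interval while the quality stays the same.
Gmaj7: root G up a perfect fifth → D, giving Dmaj7.
F: root F up a perfect fifth → C, giving C.
Eaug: root E up a perfect fifth → B, giving Baug.
Gmaj7: root G up a perfect fifth → D, giving Dmaj7.
Ebm7: root Eb up a perfect fifth → Bb, giving Bbm7.
Em: root E up a perfect fifth → B, giving Bm.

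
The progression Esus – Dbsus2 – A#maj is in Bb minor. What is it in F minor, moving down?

Bsus Absus2 E#maj

Bb minor down to F minor is a perfect fourth; each chord root moves by that interval while the quality stays the same.
Esus: root E down a perfect fourth → B, giving Bsus.
Dbsus2: root Db down a perfect fourth → Ab, giving Absus2.
A#maj: root A# down a perfect fourth → E#, giving E#maj.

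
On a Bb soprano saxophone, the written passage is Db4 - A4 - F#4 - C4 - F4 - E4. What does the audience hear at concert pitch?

Cb4 G4 E4 Bb3 Eb4 D4

Written C4 on the Bb soprano saxophone sounds as Bb3, a major second lower; apply that shift to every note.
Db4 becomes Cb4
A4 becomes G4
F#4 becomes E4
C4 becomes Bb3
F4 becomes Eb4
E4 becomes D4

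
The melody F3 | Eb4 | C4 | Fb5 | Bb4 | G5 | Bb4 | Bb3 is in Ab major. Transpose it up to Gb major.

Eb4 Db5 Bb4 Ebb6 Ab5 F6 Ab5 Ab4

From Ab up to Gb is a minor seventh; apply that to each pitch.
F3 gives Eb4
Eb4 gives Db5
C4 gives Bb4
Fb5 gives Ebb6
Bb4 gives Ab5
G5 gives F6
Bb4 gives Ab5
Bb3 gives Ab4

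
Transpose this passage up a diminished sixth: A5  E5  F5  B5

Fb6 Cb6 Dbb6 Gb6

A5: a sixth up reaches F, and 7 semitones makes it Fb6.
A diminished sixth up from E5 gives Cb6.
A diminished sixth up from F5 gives Dbb6.
B5: a sixth up reaches G, and 7 semitones makes it Gb6.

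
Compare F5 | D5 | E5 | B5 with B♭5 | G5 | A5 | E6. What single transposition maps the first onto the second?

up a perfect fourth

Take the first pair: F5 → Bb5. F to B spans 4 letter names, so the interval is some kind of fourth.
F5 to Bb5 is 5 semitones, which makes it a perfect fourth; the second version is higher, so the direction is up.
Checking another pair — B5 → E6 — gives the same interval.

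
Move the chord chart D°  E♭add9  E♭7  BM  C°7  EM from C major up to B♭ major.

C major up to B♭ major is a minor seventh; each chord root moves by that interval while the quality stays the same.
D°: root D up a minor seventh → C, giving C°.
E♭add9: root E♭ up a minor seventh → Db, giving Dbadd9.
E♭7: root E♭ up a minor seventh → Db, giving Db7.
BM: root B up a minor seventh → A, giving AM.
C°7: root C up a minor seventh → Bb, giving Bb°7.
EM: root E up a minor seventh → D, giving DM.

C° Dbadd9 Db7 AM Bb°7 DM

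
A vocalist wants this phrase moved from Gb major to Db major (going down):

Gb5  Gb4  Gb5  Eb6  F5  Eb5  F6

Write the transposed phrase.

Db5 Db4 Db5 Bb5 C5 Bb4 C6

Gb major to Db major down is a perfect fourth, so every note moves down by that interval.
Gb5 to Db5
Gb4 to Db4
Gb5 to Db5
Eb6 to Bb5
F5 to C5
Eb5 to Bb4
F6 to C6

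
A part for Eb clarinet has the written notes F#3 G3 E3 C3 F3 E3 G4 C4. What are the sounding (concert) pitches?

A3 Bb3 G3 Eb3 Ab3 G3 Bb4 Eb4

Written C4 on the Eb clarinet sounds as Eb4, a minor third higher; apply that shift to every note.
F#3 gives A3
G3 gives Bb3
E3 gives G3
C3 gives Eb3
F3 gives Ab3
E3 gives G3
G4 gives Bb4
C4 gives Eb4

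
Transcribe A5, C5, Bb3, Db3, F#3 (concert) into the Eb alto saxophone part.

F#6 A5 G4 Bb3 D#4

The Eb alto saxophone sounds a major sixth below written, so the written part must be a major sixth above concert — transpose each note up.
A5 becomes F#6
C5 becomes A5
Bb3 becomes G4
Db3 becomes Bb3
F#3 becomes D#4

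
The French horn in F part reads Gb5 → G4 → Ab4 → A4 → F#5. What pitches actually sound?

Written C4 on the French horn in F sounds as F3, a perfect fifth lower; apply that shift to every note.
Gb5 -> Cb5
G4 -> C4
Ab4 -> Db4
A4 -> D4
F#5 -> B4

Cb5 C4 Db4 D4 B4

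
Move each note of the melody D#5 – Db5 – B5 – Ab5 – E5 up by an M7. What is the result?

C##6 C6 A#6 G6 D#6

D#5 becomes C##6
Db5 becomes C6
B5 becomes A#6
Ab5 becomes G6
E5 becomes D#6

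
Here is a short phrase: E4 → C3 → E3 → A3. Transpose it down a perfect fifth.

A3 F2 A2 D3

E4 down a perfect fifth is A3.
C3 down a perfect fifth is F2.
A perfect fifth down from E3 gives A2.
A perfect fifth down from A3 gives D3.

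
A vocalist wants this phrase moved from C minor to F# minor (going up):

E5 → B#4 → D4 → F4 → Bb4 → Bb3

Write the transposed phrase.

From C up to F# is an augmented fourth; apply that to each pitch.
E5 gives A#5
B#4 gives E##5
D4 gives G#4
F4 gives B4
Bb4 gives E5
Bb3 gives E4

A#5 E##5 G#4 B4 E5 E4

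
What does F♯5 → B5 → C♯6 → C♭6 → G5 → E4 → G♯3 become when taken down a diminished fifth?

F#5 becomes B#4
B5 becomes E#5
C#6 becomes F##5
Cb6 becomes F5
G5 becomes C#5
E4 becomes A#3
G#3 becomes C##3

B#4 E#5 F##5 F5 C#5 A#3 C##3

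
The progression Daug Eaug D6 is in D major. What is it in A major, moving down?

Aaug Baug A6

D major down to A major is a perfect fourth; each chord root moves by that interval while the quality stays the same.
Daug: root D down a perfect fourth → A, giving Aaug.
Eaug: root E down a perfect fourth → B, giving Baug.
D6: root D down a perfect fourth → A, giving A6.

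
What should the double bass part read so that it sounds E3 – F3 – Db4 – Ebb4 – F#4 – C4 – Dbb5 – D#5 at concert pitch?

The double bass sounds a perfect octave below written, so the written part must be a perfect octave above concert — transpose each note up.
E3 to E4
F3 to F4
Db4 to Db5
Ebb4 to Ebb5
F#4 to F#5
C4 to C5
Dbb5 to Dbb6
D#5 to D#6

E4 F4 Db5 Ebb5 F#5 C5 Dbb6 D#6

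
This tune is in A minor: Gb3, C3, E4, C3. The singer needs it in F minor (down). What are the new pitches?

A minor to F minor down is a major third, so every note moves down by that interval.
Gb3 -> Ebb3
C3 -> Ab2
E4 -> C4
C3 -> Ab2

Ebb3 Ab2 C4 Ab2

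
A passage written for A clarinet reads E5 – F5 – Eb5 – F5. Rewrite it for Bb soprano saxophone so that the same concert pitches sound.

First find concert pitch: the A clarinet sounds a minor third below written, so E5 F5 Eb5 F5 sounds C#5 D5 C5 D5.
Then write for Bb soprano saxophone: it sounds a major second below written, so the part must be a major second above concert.
C#5 → D#5
D5 → E5
C5 → D5
D5 → E5

D#5 E5 D5 E5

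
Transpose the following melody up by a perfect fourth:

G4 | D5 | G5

C5 G5 C6

G4 to C5
D5 to G5
G5 to C6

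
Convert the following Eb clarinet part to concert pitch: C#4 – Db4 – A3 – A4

E4 Fb4 C4 C5

The Eb clarinet sounds a minor third above written, so transpose each written note up a minor third.
C#4 to E4
Db4 to Fb4
A3 to C4
A4 to C5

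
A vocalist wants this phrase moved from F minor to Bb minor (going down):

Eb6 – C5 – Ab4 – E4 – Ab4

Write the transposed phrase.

F minor to Bb minor down is a perfect fifth, so every note moves down by that interval.
Eb6 → Ab5
C5 → F4
Ab4 → Db4
E4 → A3
Ab4 → Db4

Ab5 F4 Db4 A3 Db4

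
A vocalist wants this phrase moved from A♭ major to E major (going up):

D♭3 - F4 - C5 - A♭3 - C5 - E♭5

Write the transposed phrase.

From A♭ up to E is an augmented fifth; apply that to each pitch.
Db3 → A3
F4 → C#5
C5 → G#5
Ab3 → E4
C5 → G#5
Eb5 → B5

A3 C#5 G#5 E4 G#5 B5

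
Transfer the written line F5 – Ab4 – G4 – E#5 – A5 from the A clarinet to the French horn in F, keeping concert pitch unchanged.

A5 C5 B4 G##5 C#6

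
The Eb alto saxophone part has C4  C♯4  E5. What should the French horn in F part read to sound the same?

Bb3 B3 D5

First find concert pitch: the Eb alto saxophone sounds a major sixth below written, so C4 C♯4 E5 sounds Eb3 E3 G4.
Then write for French horn in F: it sounds a perfect fifth below written, so the part must be a perfect fifth above concert.
Eb3 → Bb3
E3 → B3
G4 → D5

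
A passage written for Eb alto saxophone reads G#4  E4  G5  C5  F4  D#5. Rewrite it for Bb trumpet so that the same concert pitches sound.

C#4 A3 C5 F4 Bb3 G#4

First find concert pitch: the Eb alto saxophone sounds a major sixth below written, so G#4 E4 G5 C5 F4 D#5 sounds B3 G3 Bb4 Eb4 Ab3 F#4.
Then write for Bb trumpet: it sounds a major second below written, so the part must be a major second above concert.
B3 → C#4
G3 → A3
Bb4 → C5
Eb4 → F4
Ab3 → Bb3
F#4 → G#4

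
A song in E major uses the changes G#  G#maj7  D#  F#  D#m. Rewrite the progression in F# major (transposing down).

E major down to F# major is a minor seventh; each chord root moves by that interval while the quality stays the same.
G#: root G# down a minor seventh → A#, giving A#.
G#maj7: root G# down a minor seventh → A#, giving A#maj7.
D#: root D# down a minor seventh → E#, giving E#.
F#: root F# down a minor seventh → G#, giving G#.
D#m: root D# down a minor seventh → E#, giving E#m.

A# A#maj7 E# G# E#m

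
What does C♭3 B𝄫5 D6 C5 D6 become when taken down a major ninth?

Bbb1 Abb4 C5 Bb3 C5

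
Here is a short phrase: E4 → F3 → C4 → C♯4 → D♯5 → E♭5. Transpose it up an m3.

G4 Ab3 Eb4 E4 F#5 Gb5

E4 up a minor third is G4.
A minor third up from F3 gives Ab3.
C4 up a minor third is Eb4.
A minor third up from C#4 gives E4.
D#5: a third up reaches F, and 3 semitones makes it F#5.
A minor third up from Eb5 gives Gb5.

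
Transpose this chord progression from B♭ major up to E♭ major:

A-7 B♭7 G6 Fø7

B♭ major up to E♭ major is a perfect fourth; each chord root moves by that interval while the quality stays the same.
A-7: root A up a perfect fourth → D, giving D-7.
B♭7: root B♭ up a perfect fourth → Eb, giving Eb7.
G6: root G up a perfect fourth → C, giving C6.
Fø7: root F up a perfect fourth → Bb, giving Bbø7.

D-7 Eb7 C6 Bbø7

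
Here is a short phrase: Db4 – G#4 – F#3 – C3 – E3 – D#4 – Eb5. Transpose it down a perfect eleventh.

Ab2 D#3 C#2 G1 B1 A#2 Bb3

Db4 → Ab2
G#4 → D#3
F#3 → C#2
C3 → G1
E3 → B1
D#4 → A#2
Eb5 → Bb3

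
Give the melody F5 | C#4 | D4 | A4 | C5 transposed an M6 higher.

D6 A#4 B4 F#5 A5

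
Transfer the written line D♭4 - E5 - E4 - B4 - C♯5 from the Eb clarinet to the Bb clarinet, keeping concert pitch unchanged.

Gb4 A5 A4 E5 F#5

First find concert pitch: the Eb clarinet sounds a minor third above written, so D♭4 E5 E4 B4 C♯5 sounds Fb4 G5 G4 D5 E5.
Then write for Bb clarinet: it sounds a major second below written, so the part must be a major second above concert.
Fb4 → Gb4
G5 → A5
G4 → A4
D5 → E5
E5 → F#5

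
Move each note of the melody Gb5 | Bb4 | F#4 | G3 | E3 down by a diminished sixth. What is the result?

B4 D#4 A##3 B#2 G##2

Gb5 down a diminished sixth is B4.
A diminished sixth down from Bb4 gives D#4.
A diminished sixth down from F#4 gives A##3.
G3: a sixth down reaches B, and 7 semitones makes it B#2.
E3: a sixth down reaches G, and 7 semitones makes it G##2.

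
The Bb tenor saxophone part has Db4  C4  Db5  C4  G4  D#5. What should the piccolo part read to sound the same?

First find concert pitch: the Bb tenor saxophone sounds a major ninth below written, so Db4 C4 Db5 C4 G4 D#5 sounds Cb3 Bb2 Cb4 Bb2 F3 C#4.
Then write for piccolo: it sounds a perfect octave above written, so the part must be a perfect octave below concert.
Cb3 → Cb2
Bb2 → Bb1
Cb4 → Cb3
Bb2 → Bb1
F3 → F2
C#4 → C#3

Cb2 Bb1 Cb3 Bb1 F2 C#3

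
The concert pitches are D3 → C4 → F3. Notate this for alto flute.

Written C4 sounds as G3 on the alto flute, so concert pitches are written a perfect fourth up.
D3 -> G3
C4 -> F4
F3 -> Bb3

G3 F4 Bb3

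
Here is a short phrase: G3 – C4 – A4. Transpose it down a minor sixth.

G3: a sixth down reaches B, and 8 semitones makes it B2.
C4: a sixth down reaches E, and 8 semitones makes it E3.
A4 down a minor sixth is C#4.

B2 E3 C#4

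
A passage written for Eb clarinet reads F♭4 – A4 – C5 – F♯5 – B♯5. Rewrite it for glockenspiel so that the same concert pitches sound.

First find concert pitch: the Eb clarinet sounds a minor third above written, so F♭4 A4 C5 F♯5 B♯5 sounds Abb4 C5 Eb5 A5 D#6.
Then write for glockenspiel: it sounds a perfect fifteenth above written, so the part must be a perfect fifteenth below concert.
Abb4 → Abb2
C5 → C3
Eb5 → Eb3
A5 → A3
D#6 → D#4

Abb2 C3 Eb3 A3 D#4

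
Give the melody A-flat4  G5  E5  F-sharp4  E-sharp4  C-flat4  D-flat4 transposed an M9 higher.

Ab4 up a major ninth is Bb5.
A major ninth up from G5 gives A6.
E5 up a major ninth is F#6.
A major ninth up from F#4 gives G#5.
E#4: a ninth up reaches F, and 14 semitones makes it F##5.
Cb4: a ninth up reaches D, and 14 semitones makes it Db5.
Db4 up a major ninth is Eb5.

Bb5 A6 F#6 G#5 F##5 Db5 Eb5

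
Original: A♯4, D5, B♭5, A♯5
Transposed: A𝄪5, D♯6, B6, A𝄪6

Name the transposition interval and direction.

up an augmented octave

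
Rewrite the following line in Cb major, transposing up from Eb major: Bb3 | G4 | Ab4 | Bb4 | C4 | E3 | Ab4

Gb4 Eb5 Fb5 Gb5 Ab4 C4 Fb5

Eb major to Cb major up is a minor sixth, so every note moves up by that interval.
Bb3 to Gb4
G4 to Eb5
Ab4 to Fb5
Bb4 to Gb5
C4 to Ab4
E3 to C4
Ab4 to Fb5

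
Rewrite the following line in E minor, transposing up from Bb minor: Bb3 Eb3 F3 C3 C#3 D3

E4 A3 B3 F#3 F##3 G#3

Bb minor to E minor up is an augmented fourth, so every note moves up by that interval.
Bb3 → E4
Eb3 → A3
F3 → B3
C3 → F#3
C#3 → F##3
D3 → G#3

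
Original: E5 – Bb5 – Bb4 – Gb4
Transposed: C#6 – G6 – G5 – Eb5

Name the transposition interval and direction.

From E5 to C#6 is 6 letter names — a sixth of some quality.
E5 to C#6 is 9 semitones, which makes it a major sixth; the second version is higher, so the direction is up.
Checking another pair — Gb4 → Eb5 — gives the same interval.

up a major sixth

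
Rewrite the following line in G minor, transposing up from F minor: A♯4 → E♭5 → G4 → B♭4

B#4 F5 A4 C5

From F up to G is a major second; apply that to each pitch.
A#4 becomes B#4
Eb5 becomes F5
G4 becomes A4
Bb4 becomes C5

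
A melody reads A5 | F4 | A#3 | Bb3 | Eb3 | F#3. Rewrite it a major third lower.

F5 Db4 F#3 Gb3 Cb3 D3

A5 down a major third is F5.
A major third down from F4 gives Db4.
A#3 down a major third is F#3.
Bb3: a third down reaches G, and 4 semitones makes it Gb3.
A major third down from Eb3 gives Cb3.
F#3: a third down reaches D, and 4 semitones makes it D3.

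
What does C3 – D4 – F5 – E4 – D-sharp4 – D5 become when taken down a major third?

A major third down from C3 gives Ab2.
D4: a third down reaches B, and 4 semitones makes it Bb3.
F5: a third down reaches D, and 4 semitones makes it Db5.
A major third down from E4 gives C4.
D#4 down a major third is B3.
D5 down a major third is Bb4.

Ab2 Bb3 Db5 C4 B3 Bb4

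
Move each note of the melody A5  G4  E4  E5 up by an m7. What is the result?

A5 up a minor seventh is G6.
A minor seventh up from G4 gives F5.
E4: a seventh up reaches D, and 10 semitones makes it D5.
A minor seventh up from E5 gives D6.

G6 F5 D5 D6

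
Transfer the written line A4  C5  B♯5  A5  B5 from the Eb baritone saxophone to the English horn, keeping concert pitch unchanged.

G3 Bb3 A#4 G4 A4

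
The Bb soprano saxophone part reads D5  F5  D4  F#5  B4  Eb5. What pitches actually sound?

The Bb soprano saxophone sounds a major second below written, so transpose each written note down a major second.
D5 -> C5
F5 -> Eb5
D4 -> C4
F#5 -> E5
B4 -> A4
Eb5 -> Db5

C5 Eb5 C4 E5 A4 Db5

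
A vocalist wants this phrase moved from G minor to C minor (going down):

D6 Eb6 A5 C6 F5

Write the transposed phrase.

G minor to C minor down is a perfect fifth, so every note moves down by that interval.
D6 → G5
Eb6 → Ab5
A5 → D5
C6 → F5
F5 → Bb4

G5 Ab5 D5 F5 Bb4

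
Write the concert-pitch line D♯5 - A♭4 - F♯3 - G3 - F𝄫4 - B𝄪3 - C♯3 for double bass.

D#6 Ab5 F#4 G4 Fbb5 B##4 C#4

The double bass sounds a perfect octave below written, so the written part must be a perfect octave above concert — transpose each note up.
D#5 becomes D#6
Ab4 becomes Ab5
F#3 becomes F#4
G3 becomes G4
Fbb4 becomes Fbb5
B##3 becomes B##4
C#3 becomes C#4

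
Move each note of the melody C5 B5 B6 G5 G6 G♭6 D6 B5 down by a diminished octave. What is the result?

C5 down a diminished octave is C#4.
B5 down a diminished octave is B#4.
A diminished octave down from B6 gives B#5.
G5 down a diminished octave is G#4.
G6: an octave down reaches G, and 11 semitones makes it G#5.
Gb6 down a diminished octave is G5.
D6: an octave down reaches D, and 11 semitones makes it D#5.
B5 down a diminished octave is B#4.

C#4 B#4 B#5 G#4 G#5 G5 D#5 B#4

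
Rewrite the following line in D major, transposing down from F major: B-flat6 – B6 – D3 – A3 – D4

G6 G#6 B2 F#3 B3

From F down to D is a minor third; apply that to each pitch.
Bb6 becomes G6
B6 becomes G#6
D3 becomes B2
A3 becomes F#3
D4 becomes B3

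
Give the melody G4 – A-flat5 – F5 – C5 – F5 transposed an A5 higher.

D#5 E6 C#6 G#5 C#6

An augmented fifth up from G4 gives D#5.
An augmented fifth up from Ab5 gives E6.
An augmented fifth up from F5 gives C#6.
An augmented fifth up from C5 gives G#5.
F5 up an augmented fifth is C#6.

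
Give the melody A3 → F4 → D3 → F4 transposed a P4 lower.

A3 -> E3
F4 -> C4
D3 -> A2
F4 -> C4

E3 C4 A2 C4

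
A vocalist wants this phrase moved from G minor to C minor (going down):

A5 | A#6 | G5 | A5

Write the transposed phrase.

From G down to C is a perfect fifth; apply that to each pitch.
A5 becomes D5
A#6 becomes D#6
G5 becomes C5
A5 becomes D5

D5 D#6 C5 D5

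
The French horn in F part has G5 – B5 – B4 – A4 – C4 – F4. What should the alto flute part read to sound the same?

First find concert pitch: the French horn in F sounds a perfect fifth below written, so G5 B5 B4 A4 C4 F4 sounds C5 E5 E4 D4 F3 Bb3.
Then write for alto flute: it sounds a perfect fourth below written, so the part must be a perfect fourth above concert.
C5 → F5
E5 → A5
E4 → A4
D4 → G4
F3 → Bb3
Bb3 → Eb4

F5 A5 A4 G4 Bb3 Eb4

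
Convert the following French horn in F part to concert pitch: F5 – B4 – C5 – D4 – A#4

Bb4 E4 F4 G3 D#4

Written C4 on the French horn in F sounds as F3, a perfect fifth lower; apply that shift to every note.
F5 -> Bb4
B4 -> E4
C5 -> F4
D4 -> G3
A#4 -> D#4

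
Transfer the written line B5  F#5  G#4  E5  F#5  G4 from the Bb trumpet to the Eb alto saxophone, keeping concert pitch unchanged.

F#6 C#6 D#5 B5 C#6 D5

First find concert pitch: the Bb trumpet sounds a major second below written, so B5 F#5 G#4 E5 F#5 G4 sounds A5 E5 F#4 D5 E5 F4.
Then write for Eb alto saxophone: it sounds a major sixth below written, so the part must be a major sixth above concert.
A5 → F#6
E5 → C#6
F#4 → D#5
D5 → B5
E5 → C#6
F4 → D5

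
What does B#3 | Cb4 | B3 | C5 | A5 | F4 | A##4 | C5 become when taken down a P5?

B#3 → E#3
Cb4 → Fb3
B3 → E3
C5 → F4
A5 → D5
F4 → Bb3
A##4 → D##4
C5 → F4

E#3 Fb3 E3 F4 D5 Bb3 D##4 F4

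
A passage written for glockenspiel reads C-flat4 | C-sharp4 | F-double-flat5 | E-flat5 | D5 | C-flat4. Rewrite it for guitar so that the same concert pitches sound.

First find concert pitch: the glockenspiel sounds a perfect fifteenth above written, so C-flat4 C-sharp4 F-double-flat5 E-flat5 D5 C-flat4 sounds Cb6 C#6 Fbb7 Eb7 D7 Cb6.
Then write for guitar: it sounds a perfect octave below written, so the part must be a perfect octave above concert.
Cb6 → Cb7
C#6 → C#7
Fbb7 → Fbb8
Eb7 → Eb8
D7 → D8
Cb6 → Cb7

Cb7 C#7 Fbb8 Eb8 D8 Cb7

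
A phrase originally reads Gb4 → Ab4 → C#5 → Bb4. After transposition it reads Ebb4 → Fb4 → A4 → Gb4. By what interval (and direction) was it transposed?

down a major third

From Gb4 to Ebb4 is 3 letter names — a third of some quality.
Ebb4 to Gb4 is 4 semitones, which makes it a major third; the second version is lower, so the direction is down.
Checking another pair — Bb4 → Gb4 — gives the same interval.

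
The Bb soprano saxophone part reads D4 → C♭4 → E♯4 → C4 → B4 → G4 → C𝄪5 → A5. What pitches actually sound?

Written C4 on the Bb soprano saxophone sounds as Bb3, a major second lower; apply that shift to every note.
D4 -> C4
Cb4 -> Bbb3
E#4 -> D#4
C4 -> Bb3
B4 -> A4
G4 -> F4
C##5 -> B#4
A5 -> G5

C4 Bbb3 D#4 Bb3 A4 F4 B#4 G5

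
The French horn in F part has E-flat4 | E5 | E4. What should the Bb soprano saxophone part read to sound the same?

First find concert pitch: the French horn in F sounds a perfect fifth below written, so E-flat4 E5 E4 sounds Ab3 A4 A3.
Then write for Bb soprano saxophone: it sounds a major second below written, so the part must be a major second above concert.
Ab3 → Bb3
A4 → B4
A3 → B3

Bb3 B4 B3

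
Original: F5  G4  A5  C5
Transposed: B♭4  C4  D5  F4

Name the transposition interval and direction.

down a perfect fifth

Take the first pair: F5 → Bb4. F to B spans 5 letter names, so the interval is some kind of fifth.
Bb4 to F5 is 7 semitones, which makes it a perfect fifth; the second version is lower, so the direction is down.
Checking another pair — C5 → F4 — gives the same interval.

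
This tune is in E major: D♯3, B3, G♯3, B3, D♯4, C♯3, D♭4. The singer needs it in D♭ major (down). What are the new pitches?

From E down to D♭ is an augmented second; apply that to each pitch.
D#3 becomes C3
B3 becomes Ab3
G#3 becomes F3
B3 becomes Ab3
D#4 becomes C4
C#3 becomes Bb2
Db4 becomes Cbb4

C3 Ab3 F3 Ab3 C4 Bb2 Cbb4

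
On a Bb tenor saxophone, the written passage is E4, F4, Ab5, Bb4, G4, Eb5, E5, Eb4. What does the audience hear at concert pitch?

D3 Eb3 Gb4 Ab3 F3 Db4 D4 Db3

The Bb tenor saxophone sounds a major ninth below written, so transpose each written note down a major ninth.
E4 to D3
F4 to Eb3
Ab5 to Gb4
Bb4 to Ab3
G4 to F3
Eb5 to Db4
E5 to D4
Eb4 to Db3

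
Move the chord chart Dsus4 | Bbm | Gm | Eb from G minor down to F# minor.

G minor down to F# minor is a minor second; each chord root moves by that interval while the quality stays the same.
Dsus4: root D down a minor second → C#, giving C#sus4.
Bbm: root Bb down a minor second → A, giving Am.
Gm: root G down a minor second → F#, giving F#m.
Eb: root Eb down a minor second → D, giving D.

C#sus4 Am F#m D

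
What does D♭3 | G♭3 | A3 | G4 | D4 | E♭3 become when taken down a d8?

Db3 → D2
Gb3 → G2
A3 → A#2
G4 → G#3
D4 → D#3
Eb3 → E2

D2 G2 A#2 G#3 D#3 E2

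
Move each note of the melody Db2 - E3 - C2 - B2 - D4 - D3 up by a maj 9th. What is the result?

Eb3 F#4 D3 C#4 E5 E4

Db2 gives Eb3
E3 gives F#4
C2 gives D3
B2 gives C#4
D4 gives E5
D3 gives E4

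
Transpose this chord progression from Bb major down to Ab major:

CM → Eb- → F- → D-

BbM Db- Eb- C-

Bb major down to Ab major is a major second; each chord root moves by that interval while the quality stays the same.
CM: root C down a major second → Bb, giving BbM.
Eb-: root Eb down a major second → Db, giving Db-.
F-: root F down a major second → Eb, giving Eb-.
D-: root D down a major second → C, giving C-.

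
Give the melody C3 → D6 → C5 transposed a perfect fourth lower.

G2 A5 G4

C3 gives G2
D6 gives A5
C5 gives G4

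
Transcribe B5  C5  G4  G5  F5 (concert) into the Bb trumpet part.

Written C4 sounds as Bb3 on the Bb trumpet, so concert pitches are written a major second up.
B5 becomes C#6
C5 becomes D5
G4 becomes A4
G5 becomes A5
F5 becomes G5

C#6 D5 A4 A5 G5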